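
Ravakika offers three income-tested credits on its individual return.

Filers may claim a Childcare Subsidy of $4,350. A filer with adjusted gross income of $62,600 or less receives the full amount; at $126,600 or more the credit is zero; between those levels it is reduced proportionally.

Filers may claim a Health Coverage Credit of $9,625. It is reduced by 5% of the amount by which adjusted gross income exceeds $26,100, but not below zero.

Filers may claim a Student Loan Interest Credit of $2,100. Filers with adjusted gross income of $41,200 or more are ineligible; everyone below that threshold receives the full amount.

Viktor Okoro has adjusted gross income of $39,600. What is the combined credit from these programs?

$15,400

Childcare Subsidy: $39,600 is at or below the $62,600 threshold, so the full $4,350 applies.
Health Coverage Credit: 5% of the $13,500 excess over $26,100 is $675; credit = $9,625 − $675 = $8,950.
Student Loan Interest Credit: $39,600 is below the $41,200 cutoff, so the full $2,100 applies.
Total: $4,350 + $8,950 + $2,100 = $15,400.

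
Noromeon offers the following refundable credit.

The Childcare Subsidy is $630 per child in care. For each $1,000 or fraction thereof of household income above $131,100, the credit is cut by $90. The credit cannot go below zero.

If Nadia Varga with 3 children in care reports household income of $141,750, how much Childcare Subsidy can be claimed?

Childcare Subsidy: base = 3 × $630 = $1,890. income exceeds $131,100 by $10,650, which is 11 full-or-partial $1,000 increments; reduction = 11 × $90 = $990, leaving $900.

$900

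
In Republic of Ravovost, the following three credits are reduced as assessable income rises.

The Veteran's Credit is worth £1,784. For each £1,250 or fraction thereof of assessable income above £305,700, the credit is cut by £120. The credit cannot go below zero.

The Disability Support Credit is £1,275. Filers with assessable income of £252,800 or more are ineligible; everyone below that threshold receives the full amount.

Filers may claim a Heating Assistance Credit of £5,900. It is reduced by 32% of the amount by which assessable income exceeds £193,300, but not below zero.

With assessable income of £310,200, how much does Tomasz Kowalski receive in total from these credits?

£1,304

Veteran's Credit: income exceeds £305,700 by £4,500, which is 4 full-or-partial £1,250 increments; reduction = 4 × £120 = £480, leaving £1,304.
Disability Support Credit: £310,200 meets or exceeds the £252,800 cutoff, so the credit is £0.
Heating Assistance Credit: 32% of the £116,900 excess over £193,300 is £37,408 ≥ base, so the credit is £0.
Total: £1,304 + £0 + £0 = £1,304.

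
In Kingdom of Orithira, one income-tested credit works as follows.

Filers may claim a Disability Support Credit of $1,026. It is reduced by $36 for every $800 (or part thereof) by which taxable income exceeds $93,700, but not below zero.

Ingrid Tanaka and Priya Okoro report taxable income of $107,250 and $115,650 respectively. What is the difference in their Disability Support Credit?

$396

Ingrid ($107,250): Disability Support Credit: income exceeds $93,700 by $13,550, which is 17 full-or-partial $800 increments; reduction = 17 × $36 = $612, leaving $414.
Priya ($115,650): Disability Support Credit: income exceeds $93,700 by $21,950, which is 28 full-or-partial $800 increments; reduction = 28 × $36 = $1,008, leaving $18.
Difference: |$414 − $18| = $396.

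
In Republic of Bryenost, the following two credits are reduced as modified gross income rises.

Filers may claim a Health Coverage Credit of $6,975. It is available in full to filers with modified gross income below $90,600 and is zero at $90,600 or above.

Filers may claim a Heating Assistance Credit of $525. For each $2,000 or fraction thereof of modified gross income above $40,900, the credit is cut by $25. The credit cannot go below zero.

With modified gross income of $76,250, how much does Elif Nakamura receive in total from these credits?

Health Coverage Credit: $76,250 is below the $90,600 cutoff, so the full $6,975 applies.
Heating Assistance Credit: income exceeds $40,900 by $35,350, which is 18 full-or-partial $2,000 increments; reduction = 18 × $25 = $450, leaving $75.
Total: $6,975 + $75 = $7,050.

$7,050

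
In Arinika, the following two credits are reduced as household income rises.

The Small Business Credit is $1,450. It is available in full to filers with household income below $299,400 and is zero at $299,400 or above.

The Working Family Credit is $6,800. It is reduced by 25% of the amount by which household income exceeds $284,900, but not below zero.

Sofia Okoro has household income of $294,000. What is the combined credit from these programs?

Small Business Credit: $294,000 is below the $299,400 cutoff, so the full $1,450 applies.
Working Family Credit: 25% of the $9,100 excess over $284,900 is $2,275; credit = $6,800 − $2,275 = $4,525.
Total: $1,450 + $4,525 = $5,975.

$5,975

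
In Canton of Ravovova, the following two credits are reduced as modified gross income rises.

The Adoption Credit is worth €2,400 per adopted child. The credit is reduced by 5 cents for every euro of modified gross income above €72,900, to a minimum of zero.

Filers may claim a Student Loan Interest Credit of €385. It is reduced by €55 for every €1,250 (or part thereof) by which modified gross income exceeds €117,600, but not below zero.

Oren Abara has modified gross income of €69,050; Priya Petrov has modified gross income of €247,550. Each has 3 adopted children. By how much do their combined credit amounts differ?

€7,585

Oren (€69,050): Adoption Credit: base = 3 × €2,400 = €7,200. €69,050 is at or below the €72,900 threshold, so the full €7,200 applies. Student Loan Interest Credit: €69,050 is at or below the €117,600 threshold, so the full €385 applies. total €7,200 + €385 = €7,585
Priya (€247,550): Adoption Credit: base = 3 × €2,400 = €7,200. 5% of the €174,650 excess over €72,900 is €8,732.50 ≥ base, so the credit is €0. Student Loan Interest Credit: income exceeds €117,600 by €129,950 → 104 increments × €55 = €5,720 ≥ base, so the credit is €0. total €0 + €0 = €0
Difference: |€7,585 − €0| = €7,585.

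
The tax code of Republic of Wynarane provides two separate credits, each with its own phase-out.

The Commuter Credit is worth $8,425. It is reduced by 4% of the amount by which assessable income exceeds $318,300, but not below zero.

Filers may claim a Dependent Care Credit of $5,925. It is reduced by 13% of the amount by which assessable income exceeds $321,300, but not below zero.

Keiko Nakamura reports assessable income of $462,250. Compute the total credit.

$2,667

Commuter Credit: 4% of the $143,950 excess over $318,300 is $5,758; credit = $8,425 − $5,758 = $2,667.
Dependent Care Credit: 13% of the $140,950 excess over $321,300 is $18,323.50 ≥ base, so the credit is $0.
Total: $2,667 + $0 = $2,667.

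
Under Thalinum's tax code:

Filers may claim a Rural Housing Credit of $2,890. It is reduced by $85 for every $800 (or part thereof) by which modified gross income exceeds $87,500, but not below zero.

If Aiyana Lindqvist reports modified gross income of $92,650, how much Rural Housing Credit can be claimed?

Rural Housing Credit: income exceeds $87,500 by $5,150, which is 7 full-or-partial $800 increments; reduction = 7 × $85 = $595, leaving $2,295.

$2,295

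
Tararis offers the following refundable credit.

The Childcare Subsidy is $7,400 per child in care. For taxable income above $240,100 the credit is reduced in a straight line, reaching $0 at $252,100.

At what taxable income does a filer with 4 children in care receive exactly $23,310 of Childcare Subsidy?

$242,650

Full credit = 4 × $7,400 = $29,600.
$23,310 is 23,310/29,600 of the full $29,600, so 6,290/29,600 of the $12,000 range has been used: income = $240,100 + $12,000 × 6,290/29,600 = $242,650.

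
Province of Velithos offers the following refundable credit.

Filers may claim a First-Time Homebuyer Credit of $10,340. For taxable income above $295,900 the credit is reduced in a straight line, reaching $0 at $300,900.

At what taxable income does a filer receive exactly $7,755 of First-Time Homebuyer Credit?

$297,150

$7,755 is 7,755/10,340 of the full $10,340, so 2,585/10,340 of the $5,000 range has been used: income = $295,900 + $5,000 × 2,585/10,340 = $297,150.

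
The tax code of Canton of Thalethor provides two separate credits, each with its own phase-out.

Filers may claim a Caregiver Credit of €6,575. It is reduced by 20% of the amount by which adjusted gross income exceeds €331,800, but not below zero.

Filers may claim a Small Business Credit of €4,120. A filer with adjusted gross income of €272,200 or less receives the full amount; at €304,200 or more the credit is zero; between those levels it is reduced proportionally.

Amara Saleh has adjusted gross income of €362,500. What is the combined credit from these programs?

€435

Caregiver Credit: 20% of the €30,700 excess over €331,800 is €6,140; credit = €6,575 − €6,140 = €435.
Small Business Credit: €362,500 is at or above €304,200, so the credit is €0.
Total: €435 + €0 = €435.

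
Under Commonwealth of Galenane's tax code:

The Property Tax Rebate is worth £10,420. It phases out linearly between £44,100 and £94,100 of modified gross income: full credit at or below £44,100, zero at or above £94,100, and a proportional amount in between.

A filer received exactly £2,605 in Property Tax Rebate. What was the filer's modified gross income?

£2,605 is 2,605/10,420 of the full £10,420, so 7,815/10,420 of the £50,000 range has been used: income = £44,100 + £50,000 × 7,815/10,420 = £81,600.

£81,600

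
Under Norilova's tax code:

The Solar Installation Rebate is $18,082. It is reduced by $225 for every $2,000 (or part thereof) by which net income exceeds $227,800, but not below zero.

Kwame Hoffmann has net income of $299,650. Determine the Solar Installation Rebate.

Solar Installation Rebate: income exceeds $227,800 by $71,850, which is 36 full-or-partial $2,000 increments; reduction = 36 × $225 = $8,100, leaving $9,982.

$9,982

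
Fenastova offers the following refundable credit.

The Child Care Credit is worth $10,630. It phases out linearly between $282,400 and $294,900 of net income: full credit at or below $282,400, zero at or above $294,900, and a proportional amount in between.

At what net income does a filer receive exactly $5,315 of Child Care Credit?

$288,650

$5,315 is 5,315/10,630 of the full $10,630, so 5,315/10,630 of the $12,500 range has been used: income = $282,400 + $12,500 × 5,315/10,630 = $288,650.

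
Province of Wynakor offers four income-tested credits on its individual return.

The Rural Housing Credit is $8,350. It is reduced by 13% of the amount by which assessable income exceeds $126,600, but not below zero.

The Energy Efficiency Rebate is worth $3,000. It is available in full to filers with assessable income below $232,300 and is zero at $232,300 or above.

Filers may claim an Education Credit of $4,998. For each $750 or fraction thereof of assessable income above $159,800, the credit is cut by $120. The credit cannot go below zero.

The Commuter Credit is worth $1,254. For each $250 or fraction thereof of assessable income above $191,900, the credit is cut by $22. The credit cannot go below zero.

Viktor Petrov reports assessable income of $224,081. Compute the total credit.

Rural Housing Credit: 13% of the $97,481 excess over $126,600 is $12,672.53 ≥ base, so the credit is $0.
Energy Efficiency Rebate: $224,081 is below the $232,300 cutoff, so the full $3,000 applies.
Education Credit: income exceeds $159,800 by $64,281 → 86 increments × $120 = $10,320 ≥ base, so the credit is $0.
Commuter Credit: income exceeds $191,900 by $32,181 → 129 increments × $22 = $2,838 ≥ base, so the credit is $0.
Total: $0 + $3,000 + $0 + $0 = $3,000.

$3,000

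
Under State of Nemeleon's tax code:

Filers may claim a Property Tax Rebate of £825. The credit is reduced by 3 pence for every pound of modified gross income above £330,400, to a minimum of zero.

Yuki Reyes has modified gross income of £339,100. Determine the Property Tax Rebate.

£564

Property Tax Rebate: 3% of the £8,700 excess over £330,400 is £261; credit = £825 − £261 = £564.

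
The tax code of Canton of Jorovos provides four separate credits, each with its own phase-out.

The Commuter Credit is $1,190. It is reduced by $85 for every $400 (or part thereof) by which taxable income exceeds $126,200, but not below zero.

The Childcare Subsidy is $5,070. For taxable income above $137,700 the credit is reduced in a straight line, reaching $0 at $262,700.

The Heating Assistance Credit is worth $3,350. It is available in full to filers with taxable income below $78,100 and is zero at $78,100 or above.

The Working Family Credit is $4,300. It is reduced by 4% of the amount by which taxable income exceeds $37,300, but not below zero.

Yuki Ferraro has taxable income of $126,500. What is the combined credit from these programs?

$6,907

Commuter Credit: income exceeds $126,200 by $300, which is 1 full-or-partial $400 increment; reduction = 1 × $85 = $85, leaving $1,105.
Childcare Subsidy: $126,500 is at or below the $137,700 threshold, so the full $5,070 applies.
Heating Assistance Credit: $126,500 meets or exceeds the $78,100 cutoff, so the credit is $0.
Working Family Credit: 4% of the $89,200 excess over $37,300 is $3,568; credit = $4,300 − $3,568 = $732.
Total: $1,105 + $5,070 + $0 + $732 = $6,907.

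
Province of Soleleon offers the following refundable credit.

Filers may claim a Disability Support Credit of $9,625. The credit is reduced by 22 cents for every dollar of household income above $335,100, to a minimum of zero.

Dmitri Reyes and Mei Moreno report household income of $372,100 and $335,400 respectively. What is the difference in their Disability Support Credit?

$8,074

Dmitri ($372,100): Disability Support Credit: 22% of the $37,000 excess over $335,100 is $8,140; credit = $9,625 − $8,140 = $1,485.
Mei ($335,400): Disability Support Credit: 22% of the $300 excess over $335,100 is $66; credit = $9,625 − $66 = $9,559.
Difference: |$1,485 − $9,559| = $8,074.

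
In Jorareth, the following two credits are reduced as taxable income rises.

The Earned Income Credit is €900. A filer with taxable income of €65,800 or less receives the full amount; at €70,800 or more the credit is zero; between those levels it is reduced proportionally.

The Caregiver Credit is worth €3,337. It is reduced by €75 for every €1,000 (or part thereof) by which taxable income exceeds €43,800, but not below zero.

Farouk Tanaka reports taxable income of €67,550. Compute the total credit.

€2,122

Earned Income Credit: €67,550 is €1,750 into a €5,000 phase-out range, leaving 3,250/5,000 of the credit: €900 × 3,250/5,000 = €585.
Caregiver Credit: income exceeds €43,800 by €23,750, which is 24 full-or-partial €1,000 increments; reduction = 24 × €75 = €1,800, leaving €1,537.
Total: €585 + €1,537 = €2,122.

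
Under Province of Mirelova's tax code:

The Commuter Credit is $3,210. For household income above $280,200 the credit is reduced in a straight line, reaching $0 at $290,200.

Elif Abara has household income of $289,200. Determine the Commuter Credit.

Commuter Credit: $289,200 is $9,000 into a $10,000 phase-out range, leaving 1,000/10,000 of the credit: $3,210 × 1,000/10,000 = $321.

$321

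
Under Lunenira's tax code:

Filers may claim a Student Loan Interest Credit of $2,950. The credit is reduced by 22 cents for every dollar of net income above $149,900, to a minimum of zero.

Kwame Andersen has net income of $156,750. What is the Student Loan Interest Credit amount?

$1,443

Student Loan Interest Credit: 22% of the $6,850 excess over $149,900 is $1,507; credit = $2,950 − $1,507 = $1,443.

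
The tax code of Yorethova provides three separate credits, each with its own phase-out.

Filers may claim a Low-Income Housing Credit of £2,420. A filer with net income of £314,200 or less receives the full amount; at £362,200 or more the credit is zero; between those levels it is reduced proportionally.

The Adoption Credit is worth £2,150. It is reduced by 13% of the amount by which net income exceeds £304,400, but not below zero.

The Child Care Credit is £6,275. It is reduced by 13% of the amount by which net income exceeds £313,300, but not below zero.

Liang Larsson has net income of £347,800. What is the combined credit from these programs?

Low-Income Housing Credit: £347,800 is £33,600 into a £48,000 phase-out range, leaving 14,400/48,000 of the credit: £2,420 × 14,400/48,000 = £726.
Adoption Credit: 13% of the £43,400 excess over £304,400 is £5,642 ≥ base, so the credit is £0.
Child Care Credit: 13% of the £34,500 excess over £313,300 is £4,485; credit = £6,275 − £4,485 = £1,790.
Total: £726 + £0 + £1,790 = £2,516.

£2,516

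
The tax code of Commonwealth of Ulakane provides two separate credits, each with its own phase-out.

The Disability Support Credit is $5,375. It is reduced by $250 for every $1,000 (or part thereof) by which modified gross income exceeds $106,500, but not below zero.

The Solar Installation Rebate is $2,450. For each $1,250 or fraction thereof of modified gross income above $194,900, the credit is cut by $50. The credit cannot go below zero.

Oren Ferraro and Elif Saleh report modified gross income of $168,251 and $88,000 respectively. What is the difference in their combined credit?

Oren ($168,251): Disability Support Credit: income exceeds $106,500 by $61,751 → 62 increments × $250 = $15,500 ≥ base, so the credit is $0. Solar Installation Rebate: $168,251 is at or below the $194,900 threshold, so the full $2,450 applies. total $0 + $2,450 = $2,450
Elif ($88,000): Disability Support Credit: $88,000 is at or below the $106,500 threshold, so the full $5,375 applies. Solar Installation Rebate: $88,000 is at or below the $194,900 threshold, so the full $2,450 applies. total $5,375 + $2,450 = $7,825
Difference: |$2,450 − $7,825| = $5,375.

$5,375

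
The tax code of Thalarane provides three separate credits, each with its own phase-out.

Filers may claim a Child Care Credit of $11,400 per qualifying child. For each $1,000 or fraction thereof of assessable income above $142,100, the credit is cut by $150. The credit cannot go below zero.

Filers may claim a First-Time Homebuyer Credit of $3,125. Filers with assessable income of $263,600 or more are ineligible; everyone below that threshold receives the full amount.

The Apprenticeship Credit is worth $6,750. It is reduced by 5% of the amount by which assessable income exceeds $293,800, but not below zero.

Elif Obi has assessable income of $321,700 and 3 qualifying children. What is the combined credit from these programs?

Child Care Credit: base = 3 × $11,400 = $34,200. income exceeds $142,100 by $179,600, which is 180 full-or-partial $1,000 increments; reduction = 180 × $150 = $27,000, leaving $7,200.
First-Time Homebuyer Credit: $321,700 meets or exceeds the $263,600 cutoff, so the credit is $0.
Apprenticeship Credit: 5% of the $27,900 excess over $293,800 is $1,395; credit = $6,750 − $1,395 = $5,355.
Total: $7,200 + $0 + $5,355 = $12,555.

$12,555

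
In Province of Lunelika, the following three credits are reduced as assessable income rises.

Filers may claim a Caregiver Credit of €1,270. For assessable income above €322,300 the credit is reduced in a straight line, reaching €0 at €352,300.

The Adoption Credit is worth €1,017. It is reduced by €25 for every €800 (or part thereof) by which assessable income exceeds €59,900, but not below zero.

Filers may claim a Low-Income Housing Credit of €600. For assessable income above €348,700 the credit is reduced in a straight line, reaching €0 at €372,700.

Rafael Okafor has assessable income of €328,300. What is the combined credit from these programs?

Caregiver Credit: €328,300 is €6,000 into a €30,000 phase-out range, leaving 24,000/30,000 of the credit: €1,270 × 24,000/30,000 = €1,016.
Adoption Credit: income exceeds €59,900 by €268,400 → 336 increments × €25 = €8,400 ≥ base, so the credit is €0.
Low-Income Housing Credit: €328,300 is at or below the €348,700 threshold, so the full €600 applies.
Total: €1,016 + €0 + €600 = €1,616.

€1,616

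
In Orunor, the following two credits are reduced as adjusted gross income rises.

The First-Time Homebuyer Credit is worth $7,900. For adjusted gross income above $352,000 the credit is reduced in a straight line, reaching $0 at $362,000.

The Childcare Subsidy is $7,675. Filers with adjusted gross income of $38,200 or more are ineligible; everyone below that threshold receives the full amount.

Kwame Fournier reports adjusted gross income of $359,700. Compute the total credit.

First-Time Homebuyer Credit: $359,700 is $7,700 into a $10,000 phase-out range, leaving 2,300/10,000 of the credit: $7,900 × 2,300/10,000 = $1,817.
Childcare Subsidy: $359,700 meets or exceeds the $38,200 cutoff, so the credit is $0.
Total: $1,817 + $0 = $1,817.

$1,817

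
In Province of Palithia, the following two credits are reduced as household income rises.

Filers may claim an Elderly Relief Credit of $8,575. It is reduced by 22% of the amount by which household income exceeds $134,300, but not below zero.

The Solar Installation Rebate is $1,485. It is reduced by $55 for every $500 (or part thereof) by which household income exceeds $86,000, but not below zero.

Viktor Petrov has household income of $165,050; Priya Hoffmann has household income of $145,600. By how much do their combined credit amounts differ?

$4,279

Viktor ($165,050): Elderly Relief Credit: 22% of the $30,750 excess over $134,300 is $6,765; credit = $8,575 − $6,765 = $1,810. Solar Installation Rebate: income exceeds $86,000 by $79,050 → 159 increments × $55 = $8,745 ≥ base, so the credit is $0. total $1,810 + $0 = $1,810
Priya ($145,600): Elderly Relief Credit: 22% of the $11,300 excess over $134,300 is $2,486; credit = $8,575 − $2,486 = $6,089. Solar Installation Rebate: income exceeds $86,000 by $59,600 → 120 increments × $55 = $6,600 ≥ base, so the credit is $0. total $6,089 + $0 = $6,089
Difference: |$1,810 − $6,089| = $4,279.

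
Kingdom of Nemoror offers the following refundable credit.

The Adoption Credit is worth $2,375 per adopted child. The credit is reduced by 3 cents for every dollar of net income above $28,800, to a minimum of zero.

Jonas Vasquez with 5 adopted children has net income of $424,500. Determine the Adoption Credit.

Adoption Credit: base = 5 × $2,375 = $11,875. 3% of the $395,700 excess over $28,800 is $11,871; credit = $11,875 − $11,871 = $4.

$4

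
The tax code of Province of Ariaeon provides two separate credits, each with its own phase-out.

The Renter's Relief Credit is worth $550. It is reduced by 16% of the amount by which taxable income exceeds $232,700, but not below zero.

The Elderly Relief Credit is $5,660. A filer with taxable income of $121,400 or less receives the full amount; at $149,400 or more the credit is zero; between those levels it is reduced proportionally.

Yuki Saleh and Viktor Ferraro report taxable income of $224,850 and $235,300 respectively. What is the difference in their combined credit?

$416

Yuki ($224,850): Renter's Relief Credit: $224,850 is at or below the $232,700 threshold, so the full $550 applies. Elderly Relief Credit: $224,850 is at or above $149,400, so the credit is $0. total $550 + $0 = $550
Viktor ($235,300): Renter's Relief Credit: 16% of the $2,600 excess over $232,700 is $416; credit = $550 − $416 = $134. Elderly Relief Credit: $235,300 is at or above $149,400, so the credit is $0. total $134 + $0 = $134
Difference: |$550 − $134| = $416.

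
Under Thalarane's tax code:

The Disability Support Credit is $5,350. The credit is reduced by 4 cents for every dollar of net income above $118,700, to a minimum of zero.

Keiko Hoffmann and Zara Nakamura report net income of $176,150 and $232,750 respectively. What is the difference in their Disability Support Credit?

$2,264

Keiko ($176,150): Disability Support Credit: 4% of the $57,450 excess over $118,700 is $2,298; credit = $5,350 − $2,298 = $3,052.
Zara ($232,750): Disability Support Credit: 4% of the $114,050 excess over $118,700 is $4,562; credit = $5,350 − $4,562 = $788.
Difference: |$3,052 − $788| = $2,264.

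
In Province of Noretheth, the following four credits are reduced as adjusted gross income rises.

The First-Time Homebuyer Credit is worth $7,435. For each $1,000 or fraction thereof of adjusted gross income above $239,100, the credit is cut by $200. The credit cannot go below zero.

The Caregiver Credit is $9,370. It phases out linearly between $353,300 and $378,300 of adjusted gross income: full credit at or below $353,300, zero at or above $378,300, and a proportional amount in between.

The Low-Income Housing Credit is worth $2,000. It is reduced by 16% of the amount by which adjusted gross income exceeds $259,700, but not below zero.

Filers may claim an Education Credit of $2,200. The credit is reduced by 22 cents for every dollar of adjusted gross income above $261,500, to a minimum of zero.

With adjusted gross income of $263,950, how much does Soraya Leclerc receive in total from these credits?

$14,786

First-Time Homebuyer Credit: income exceeds $239,100 by $24,850, which is 25 full-or-partial $1,000 increments; reduction = 25 × $200 = $5,000, leaving $2,435.
Caregiver Credit: $263,950 is at or below the $353,300 threshold, so the full $9,370 applies.
Low-Income Housing Credit: 16% of the $4,250 excess over $259,700 is $680; credit = $2,000 − $680 = $1,320.
Education Credit: 22% of the $2,450 excess over $261,500 is $539; credit = $2,200 − $539 = $1,661.
Total: $2,435 + $9,370 + $1,320 + $1,661 = $14,786.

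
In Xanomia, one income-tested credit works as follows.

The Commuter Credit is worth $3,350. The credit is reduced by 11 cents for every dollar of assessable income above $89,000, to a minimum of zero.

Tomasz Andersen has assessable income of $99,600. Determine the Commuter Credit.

$2,184

Commuter Credit: 11% of the $10,600 excess over $89,000 is $1,166; credit = $3,350 − $1,166 = $2,184.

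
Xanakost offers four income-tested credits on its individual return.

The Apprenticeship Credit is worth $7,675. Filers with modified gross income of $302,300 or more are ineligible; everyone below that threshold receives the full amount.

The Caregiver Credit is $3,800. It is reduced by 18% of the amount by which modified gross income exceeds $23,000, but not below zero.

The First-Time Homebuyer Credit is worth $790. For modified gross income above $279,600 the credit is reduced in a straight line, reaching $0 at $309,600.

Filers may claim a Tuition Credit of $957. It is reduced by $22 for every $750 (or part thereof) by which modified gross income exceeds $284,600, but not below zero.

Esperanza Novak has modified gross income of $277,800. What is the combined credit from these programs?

$9,422

Apprenticeship Credit: $277,800 is below the $302,300 cutoff, so the full $7,675 applies.
Caregiver Credit: 18% of the $254,800 excess over $23,000 is $45,864 ≥ base, so the credit is $0.
First-Time Homebuyer Credit: $277,800 is at or below the $279,600 threshold, so the full $790 applies.
Tuition Credit: $277,800 is at or below the $284,600 threshold, so the full $957 applies.
Total: $7,675 + $0 + $790 + $957 = $9,422.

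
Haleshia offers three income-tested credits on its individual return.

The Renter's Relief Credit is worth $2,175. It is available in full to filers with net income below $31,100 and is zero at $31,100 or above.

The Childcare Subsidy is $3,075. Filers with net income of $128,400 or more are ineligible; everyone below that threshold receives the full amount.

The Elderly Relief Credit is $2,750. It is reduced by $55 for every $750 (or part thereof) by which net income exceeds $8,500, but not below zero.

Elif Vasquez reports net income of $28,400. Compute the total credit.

$6,515

Renter's Relief Credit: $28,400 is below the $31,100 cutoff, so the full $2,175 applies.
Childcare Subsidy: $28,400 is below the $128,400 cutoff, so the full $3,075 applies.
Elderly Relief Credit: income exceeds $8,500 by $19,900, which is 27 full-or-partial $750 increments; reduction = 27 × $55 = $1,485, leaving $1,265.
Total: $2,175 + $3,075 + $1,265 = $6,515.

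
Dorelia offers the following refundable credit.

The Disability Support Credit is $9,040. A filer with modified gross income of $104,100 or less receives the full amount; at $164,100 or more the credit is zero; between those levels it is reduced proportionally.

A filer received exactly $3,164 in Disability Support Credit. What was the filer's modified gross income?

$3,164 is 3,164/9,040 of the full $9,040, so 5,876/9,040 of the $60,000 range has been used: income = $104,100 + $60,000 × 5,876/9,040 = $143,100.

$143,100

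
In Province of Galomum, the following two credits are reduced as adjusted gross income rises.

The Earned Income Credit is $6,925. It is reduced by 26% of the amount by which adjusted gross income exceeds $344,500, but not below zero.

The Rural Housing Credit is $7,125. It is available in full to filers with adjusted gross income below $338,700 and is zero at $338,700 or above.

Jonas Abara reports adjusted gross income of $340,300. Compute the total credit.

$6,925

Earned Income Credit: $340,300 is at or below the $344,500 threshold, so the full $6,925 applies.
Rural Housing Credit: $340,300 meets or exceeds the $338,700 cutoff, so the credit is $0.
Total: $6,925 + $0 = $6,925.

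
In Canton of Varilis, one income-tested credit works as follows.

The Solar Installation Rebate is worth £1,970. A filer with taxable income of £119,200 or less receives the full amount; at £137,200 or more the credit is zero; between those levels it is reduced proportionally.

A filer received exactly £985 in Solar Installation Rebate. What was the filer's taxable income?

£128,200

£985 is 985/1,970 of the full £1,970, so 985/1,970 of the £18,000 range has been used: income = £119,200 + £18,000 × 985/1,970 = £128,200.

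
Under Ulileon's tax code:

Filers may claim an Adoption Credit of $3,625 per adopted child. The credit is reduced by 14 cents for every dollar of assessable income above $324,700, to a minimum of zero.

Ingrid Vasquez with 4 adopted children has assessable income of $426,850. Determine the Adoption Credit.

Adoption Credit: base = 4 × $3,625 = $14,500. 14% of the $102,150 excess over $324,700 is $14,301; credit = $14,500 − $14,301 = $199.

$199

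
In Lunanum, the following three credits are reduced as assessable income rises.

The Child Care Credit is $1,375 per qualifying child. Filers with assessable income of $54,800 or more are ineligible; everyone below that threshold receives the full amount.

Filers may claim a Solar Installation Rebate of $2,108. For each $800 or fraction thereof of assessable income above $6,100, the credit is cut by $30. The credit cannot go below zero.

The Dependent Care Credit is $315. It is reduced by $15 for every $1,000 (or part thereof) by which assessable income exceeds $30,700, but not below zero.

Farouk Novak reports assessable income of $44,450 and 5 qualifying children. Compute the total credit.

Child Care Credit: base = 5 × $1,375 = $6,875. $44,450 is below the $54,800 cutoff, so the full $6,875 applies.
Solar Installation Rebate: income exceeds $6,100 by $38,350, which is 48 full-or-partial $800 increments; reduction = 48 × $30 = $1,440, leaving $668.
Dependent Care Credit: income exceeds $30,700 by $13,750, which is 14 full-or-partial $1,000 increments; reduction = 14 × $15 = $210, leaving $105.
Total: $6,875 + $668 + $105 = $7,648.

$7,648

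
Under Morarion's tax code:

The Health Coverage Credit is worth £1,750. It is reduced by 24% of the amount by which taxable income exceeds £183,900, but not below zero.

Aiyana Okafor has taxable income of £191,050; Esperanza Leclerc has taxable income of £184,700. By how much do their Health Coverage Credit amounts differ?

£1,524

Aiyana (£191,050): Health Coverage Credit: 24% of the £7,150 excess over £183,900 is £1,716; credit = £1,750 − £1,716 = £34.
Esperanza (£184,700): Health Coverage Credit: 24% of the £800 excess over £183,900 is £192; credit = £1,750 − £192 = £1,558.
Difference: |£34 − £1,558| = £1,524.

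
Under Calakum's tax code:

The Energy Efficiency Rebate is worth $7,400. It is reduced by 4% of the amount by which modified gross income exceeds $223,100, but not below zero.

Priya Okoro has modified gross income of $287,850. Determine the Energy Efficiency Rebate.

$4,810

Energy Efficiency Rebate: 4% of the $64,750 excess over $223,100 is $2,590; credit = $7,400 − $2,590 = $4,810.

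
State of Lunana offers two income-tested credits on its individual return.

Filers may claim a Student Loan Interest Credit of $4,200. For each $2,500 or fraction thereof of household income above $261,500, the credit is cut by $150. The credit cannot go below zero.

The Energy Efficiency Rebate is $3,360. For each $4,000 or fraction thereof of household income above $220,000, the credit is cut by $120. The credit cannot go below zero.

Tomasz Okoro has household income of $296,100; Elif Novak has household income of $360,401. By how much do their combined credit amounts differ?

Tomasz ($296,100): Student Loan Interest Credit: income exceeds $261,500 by $34,600, which is 14 full-or-partial $2,500 increments; reduction = 14 × $150 = $2,100, leaving $2,100. Energy Efficiency Rebate: income exceeds $220,000 by $76,100, which is 20 full-or-partial $4,000 increments; reduction = 20 × $120 = $2,400, leaving $960. total $2,100 + $960 = $3,060
Elif ($360,401): Student Loan Interest Credit: income exceeds $261,500 by $98,901 → 40 increments × $150 = $6,000 ≥ base, so the credit is $0. Energy Efficiency Rebate: income exceeds $220,000 by $140,401 → 36 increments × $120 = $4,320 ≥ base, so the credit is $0. total $0 + $0 = $0
Difference: |$3,060 − $0| = $3,060.

$3,060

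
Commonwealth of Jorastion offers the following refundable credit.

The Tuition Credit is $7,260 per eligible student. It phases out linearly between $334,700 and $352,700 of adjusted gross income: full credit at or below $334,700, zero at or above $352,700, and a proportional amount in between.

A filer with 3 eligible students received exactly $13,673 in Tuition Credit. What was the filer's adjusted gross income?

Full credit = 3 × $7,260 = $21,780.
$13,673 is 13,673/21,780 of the full $21,780, so 8,107/21,780 of the $18,000 range has been used: income = $334,700 + $18,000 × 8,107/21,780 = $341,400.

$341,400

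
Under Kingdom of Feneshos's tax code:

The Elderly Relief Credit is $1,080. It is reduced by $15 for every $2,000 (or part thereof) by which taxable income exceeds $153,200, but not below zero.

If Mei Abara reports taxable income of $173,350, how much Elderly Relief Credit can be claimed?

Elderly Relief Credit: income exceeds $153,200 by $20,150, which is 11 full-or-partial $2,000 increments; reduction = 11 × $15 = $165, leaving $915.

$915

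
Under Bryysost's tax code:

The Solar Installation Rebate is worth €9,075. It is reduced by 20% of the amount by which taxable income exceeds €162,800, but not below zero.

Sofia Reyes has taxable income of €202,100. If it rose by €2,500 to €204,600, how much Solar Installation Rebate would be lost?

€500

At €202,100 — 20% of the €39,300 excess over €162,800 is €7,860; credit = €9,075 − €7,860 = €1,215.
At €204,600 — 20% of the €41,800 excess over €162,800 is €8,360; credit = €9,075 − €8,360 = €715.
Lost: €1,215 − €715 = €500.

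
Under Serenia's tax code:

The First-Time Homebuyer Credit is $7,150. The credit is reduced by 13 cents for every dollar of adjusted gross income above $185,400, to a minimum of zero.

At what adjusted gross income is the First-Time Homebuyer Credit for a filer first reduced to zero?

The credit falls by 13% of each dollar above $185,400, so it reaches zero when the excess is $7,150 / 13% = $55,000: income = $185,400 + $55,000 = $240,400.

$240,400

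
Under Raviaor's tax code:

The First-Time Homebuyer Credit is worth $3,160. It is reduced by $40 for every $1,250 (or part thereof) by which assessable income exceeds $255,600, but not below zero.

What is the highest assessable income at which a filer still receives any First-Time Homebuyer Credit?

After 78 increments the reduction is 78 × $40 = $3,120, leaving $40; one more increment wipes it out. Increment 78 ends at excess 78 × $1,250 = $97,500, so the highest qualifying income is $255,600 + $97,500 = $353,100.

$353,100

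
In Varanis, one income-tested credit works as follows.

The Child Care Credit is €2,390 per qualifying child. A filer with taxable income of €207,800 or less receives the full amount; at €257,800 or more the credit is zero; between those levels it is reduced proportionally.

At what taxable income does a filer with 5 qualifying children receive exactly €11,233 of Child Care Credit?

€210,800

Full credit = 5 × €2,390 = €11,950.
€11,233 is 11,233/11,950 of the full €11,950, so 717/11,950 of the €50,000 range has been used: income = €207,800 + €50,000 × 717/11,950 = €210,800.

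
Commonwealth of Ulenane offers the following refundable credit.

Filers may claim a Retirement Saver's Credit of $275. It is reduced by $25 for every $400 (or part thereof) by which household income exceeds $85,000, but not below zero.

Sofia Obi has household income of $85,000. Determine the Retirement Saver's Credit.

Retirement Saver's Credit: $85,000 is at or below the $85,000 threshold, so the full $275 applies.

$275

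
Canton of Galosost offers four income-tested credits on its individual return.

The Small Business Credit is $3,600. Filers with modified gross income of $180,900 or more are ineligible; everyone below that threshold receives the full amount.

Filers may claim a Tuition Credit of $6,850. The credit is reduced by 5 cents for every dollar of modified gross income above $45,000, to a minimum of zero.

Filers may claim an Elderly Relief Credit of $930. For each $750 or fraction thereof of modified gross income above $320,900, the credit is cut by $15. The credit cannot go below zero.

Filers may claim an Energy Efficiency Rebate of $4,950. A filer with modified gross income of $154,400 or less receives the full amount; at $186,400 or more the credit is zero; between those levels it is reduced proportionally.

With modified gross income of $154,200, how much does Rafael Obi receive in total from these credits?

$10,870

Small Business Credit: $154,200 is below the $180,900 cutoff, so the full $3,600 applies.
Tuition Credit: 5% of the $109,200 excess over $45,000 is $5,460; credit = $6,850 − $5,460 = $1,390.
Elderly Relief Credit: $154,200 is at or below the $320,900 threshold, so the full $930 applies.
Energy Efficiency Rebate: $154,200 is at or below the $154,400 threshold, so the full $4,950 applies.
Total: $3,600 + $1,390 + $930 + $4,950 = $10,870.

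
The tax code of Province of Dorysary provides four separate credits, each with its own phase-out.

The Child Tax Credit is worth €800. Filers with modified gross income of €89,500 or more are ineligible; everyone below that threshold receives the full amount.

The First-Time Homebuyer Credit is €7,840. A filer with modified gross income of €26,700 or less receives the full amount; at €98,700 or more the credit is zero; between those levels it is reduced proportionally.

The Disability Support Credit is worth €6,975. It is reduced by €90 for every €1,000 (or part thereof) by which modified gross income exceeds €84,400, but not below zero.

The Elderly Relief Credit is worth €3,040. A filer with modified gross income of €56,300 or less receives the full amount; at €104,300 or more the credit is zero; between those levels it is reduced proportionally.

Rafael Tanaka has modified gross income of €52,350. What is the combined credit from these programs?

Child Tax Credit: €52,350 is below the €89,500 cutoff, so the full €800 applies.
First-Time Homebuyer Credit: €52,350 is €25,650 into a €72,000 phase-out range, leaving 46,350/72,000 of the credit: €7,840 × 46,350/72,000 = €5,047.
Disability Support Credit: €52,350 is at or below the €84,400 threshold, so the full €6,975 applies.
Elderly Relief Credit: €52,350 is at or below the €56,300 threshold, so the full €3,040 applies.
Total: €800 + €5,047 + €6,975 + €3,040 = €15,862.

€15,862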